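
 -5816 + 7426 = 1610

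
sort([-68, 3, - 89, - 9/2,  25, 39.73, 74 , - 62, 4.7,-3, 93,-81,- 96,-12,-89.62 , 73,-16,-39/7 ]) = [-96, - 89.62,  -  89,-81,-68, - 62, - 16, - 12 ,-39/7,- 9/2, - 3, 3,4.7, 25, 39.73,73, 74,93] 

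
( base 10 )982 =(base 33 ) tp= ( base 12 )69a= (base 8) 1726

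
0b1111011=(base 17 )74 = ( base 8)173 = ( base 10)123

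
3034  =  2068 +966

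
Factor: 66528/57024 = 2^(-1)*3^(-1)*7^1 = 7/6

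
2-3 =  - 1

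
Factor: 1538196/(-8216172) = - 3^( - 1)*11^1*43^1*241^(-1 )*271^1*947^(- 1) = -128183/684681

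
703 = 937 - 234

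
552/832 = 69/104  =  0.66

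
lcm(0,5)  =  0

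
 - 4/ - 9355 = 4/9355 = 0.00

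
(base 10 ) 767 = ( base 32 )NV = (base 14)3CB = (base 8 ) 1377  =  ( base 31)ON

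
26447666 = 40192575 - 13744909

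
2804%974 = 856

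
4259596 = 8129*524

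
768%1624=768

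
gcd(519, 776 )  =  1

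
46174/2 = 23087=23087.00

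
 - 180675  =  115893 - 296568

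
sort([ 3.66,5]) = [ 3.66,5]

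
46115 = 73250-27135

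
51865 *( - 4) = -207460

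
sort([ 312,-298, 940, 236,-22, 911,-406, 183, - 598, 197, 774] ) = [-598,-406,  -  298, -22,183, 197,236, 312,774,911, 940 ] 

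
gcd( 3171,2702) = 7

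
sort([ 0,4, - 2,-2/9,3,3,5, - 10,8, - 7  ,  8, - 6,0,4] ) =[ - 10, - 7  , - 6, -2, -2/9,0,0,3,3, 4, 4, 5,8,8]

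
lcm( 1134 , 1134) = 1134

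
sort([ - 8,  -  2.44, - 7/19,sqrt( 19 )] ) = [- 8, - 2.44, - 7/19,sqrt(19 ) ]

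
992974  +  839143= 1832117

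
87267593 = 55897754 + 31369839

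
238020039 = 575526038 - 337505999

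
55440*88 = 4878720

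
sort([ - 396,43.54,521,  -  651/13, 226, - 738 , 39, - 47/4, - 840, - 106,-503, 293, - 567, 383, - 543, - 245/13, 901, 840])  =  [ - 840, - 738, - 567, - 543, - 503, - 396,-106,- 651/13, - 245/13 , - 47/4,39,43.54, 226,293,383, 521,840 , 901]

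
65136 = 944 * 69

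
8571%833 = 241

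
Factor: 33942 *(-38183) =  -1296007386 = -  2^1 *3^1*5657^1*38183^1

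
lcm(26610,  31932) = 159660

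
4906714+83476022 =88382736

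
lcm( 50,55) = 550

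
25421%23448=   1973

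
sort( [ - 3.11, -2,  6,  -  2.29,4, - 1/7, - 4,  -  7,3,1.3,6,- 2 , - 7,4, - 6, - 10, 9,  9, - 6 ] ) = [ - 10, - 7,- 7, - 6, -6, - 4,  -  3.11, - 2.29  , -2,  -  2,  -  1/7,1.3, 3,4,4, 6,6,9, 9] 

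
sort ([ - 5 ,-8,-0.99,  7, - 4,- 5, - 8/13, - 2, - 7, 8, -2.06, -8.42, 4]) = [ - 8.42,-8, - 7,  -  5 ,- 5, - 4, - 2.06, - 2, - 0.99,  -  8/13 , 4, 7,  8]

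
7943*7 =55601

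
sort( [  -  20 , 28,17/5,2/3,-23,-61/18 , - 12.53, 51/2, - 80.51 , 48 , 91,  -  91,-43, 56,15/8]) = [ - 91 ,-80.51,-43, - 23, - 20 ,-12.53, - 61/18,2/3,15/8,17/5,51/2, 28, 48, 56, 91]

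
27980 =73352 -45372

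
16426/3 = 5475  +  1/3 = 5475.33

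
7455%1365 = 630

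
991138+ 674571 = 1665709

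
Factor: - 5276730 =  - 2^1*3^1 * 5^1*175891^1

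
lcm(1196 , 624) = 14352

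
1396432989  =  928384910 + 468048079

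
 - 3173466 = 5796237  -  8969703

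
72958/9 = 72958/9 = 8106.44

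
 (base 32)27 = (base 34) 23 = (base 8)107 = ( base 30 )2B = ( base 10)71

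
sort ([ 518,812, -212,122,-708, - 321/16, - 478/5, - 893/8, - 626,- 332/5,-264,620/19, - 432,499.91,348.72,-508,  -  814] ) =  [ - 814, - 708,-626,-508, - 432,-264, - 212, - 893/8, - 478/5, - 332/5,-321/16,620/19, 122,348.72,499.91, 518 , 812]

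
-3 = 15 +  - 18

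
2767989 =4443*623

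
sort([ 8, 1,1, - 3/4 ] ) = [-3/4, 1, 1,8 ]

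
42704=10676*4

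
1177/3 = 392 + 1/3 = 392.33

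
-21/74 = - 1 + 53/74 = - 0.28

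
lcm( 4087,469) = 28609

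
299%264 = 35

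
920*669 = 615480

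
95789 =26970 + 68819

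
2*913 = 1826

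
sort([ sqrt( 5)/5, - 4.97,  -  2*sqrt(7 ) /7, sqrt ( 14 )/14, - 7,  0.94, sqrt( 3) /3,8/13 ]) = [-7,-4.97 , - 2*sqrt( 7) /7,sqrt( 14)/14, sqrt( 5 )/5 , sqrt( 3)/3,8/13,0.94 ]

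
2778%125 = 28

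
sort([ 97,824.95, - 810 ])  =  [  -  810, 97,824.95 ]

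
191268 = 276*693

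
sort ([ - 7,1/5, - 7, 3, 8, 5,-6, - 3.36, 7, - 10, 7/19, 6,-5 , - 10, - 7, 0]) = [ - 10, -10 , - 7, - 7, - 7,  -  6 , - 5,  -  3.36, 0, 1/5,7/19,3, 5, 6, 7, 8]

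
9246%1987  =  1298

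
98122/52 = 49061/26 = 1886.96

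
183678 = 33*5566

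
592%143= 20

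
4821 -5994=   -  1173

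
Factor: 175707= 3^2*7^1*2789^1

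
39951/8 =39951/8 = 4993.88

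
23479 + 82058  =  105537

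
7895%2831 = 2233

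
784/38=20 + 12/19 = 20.63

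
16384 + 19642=36026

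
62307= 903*69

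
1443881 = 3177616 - 1733735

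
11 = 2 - -9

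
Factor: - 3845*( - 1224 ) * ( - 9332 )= - 2^5*3^2*5^1 * 17^1*769^1*2333^1  =  -43919004960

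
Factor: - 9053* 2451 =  - 22188903 = - 3^1*11^1*19^1*43^1* 823^1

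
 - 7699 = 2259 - 9958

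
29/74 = 29/74=0.39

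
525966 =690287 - 164321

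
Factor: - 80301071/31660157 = - 61^1*71^1*2381^( - 1)*13297^(  -  1) * 18541^1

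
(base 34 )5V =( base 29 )6R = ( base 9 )243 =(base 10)201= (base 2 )11001001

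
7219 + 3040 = 10259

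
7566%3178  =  1210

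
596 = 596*1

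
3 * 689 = 2067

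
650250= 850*765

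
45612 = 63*724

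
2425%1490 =935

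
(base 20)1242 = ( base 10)8882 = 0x22b2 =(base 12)5182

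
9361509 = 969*9661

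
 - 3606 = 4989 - 8595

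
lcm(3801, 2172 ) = 15204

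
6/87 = 2/29 = 0.07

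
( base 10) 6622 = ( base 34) 5OQ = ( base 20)gb2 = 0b1100111011110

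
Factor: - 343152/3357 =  - 2^4*373^( - 1)*2383^1= - 38128/373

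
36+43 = 79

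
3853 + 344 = 4197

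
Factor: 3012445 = 5^1*602489^1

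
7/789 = 7/789 = 0.01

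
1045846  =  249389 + 796457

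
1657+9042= 10699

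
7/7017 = 7/7017 =0.00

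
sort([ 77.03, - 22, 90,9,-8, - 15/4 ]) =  [ - 22, -8,  -  15/4, 9, 77.03, 90]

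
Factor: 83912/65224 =10489/8153=17^1*31^(  -  1 )*263^(-1 )*617^1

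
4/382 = 2/191 = 0.01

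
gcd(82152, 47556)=36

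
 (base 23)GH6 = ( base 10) 8861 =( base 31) 96Q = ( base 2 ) 10001010011101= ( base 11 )6726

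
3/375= 1/125 = 0.01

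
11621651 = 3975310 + 7646341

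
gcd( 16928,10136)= 8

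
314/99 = 3 + 17/99=3.17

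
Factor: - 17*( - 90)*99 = 2^1*3^4* 5^1*11^1*17^1 =151470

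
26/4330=13/2165  =  0.01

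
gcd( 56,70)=14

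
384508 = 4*96127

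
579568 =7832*74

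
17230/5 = 3446 = 3446.00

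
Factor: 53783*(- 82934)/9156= - 2230219661/4578 = - 2^(-1)*3^ ( - 1)*7^( - 1)*109^( -1)*41467^1*53783^1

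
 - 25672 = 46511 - 72183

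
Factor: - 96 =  - 2^5*3^1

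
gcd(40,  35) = 5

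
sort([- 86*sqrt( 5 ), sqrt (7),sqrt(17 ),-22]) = [ - 86*sqrt(5) , - 22 , sqrt( 7), sqrt(17 ) ]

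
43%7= 1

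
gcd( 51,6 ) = 3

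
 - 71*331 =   -  23501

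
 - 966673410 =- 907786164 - 58887246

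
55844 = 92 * 607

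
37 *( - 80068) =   -  2962516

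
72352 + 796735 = 869087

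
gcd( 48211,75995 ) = 1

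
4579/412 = 11+47/412 = 11.11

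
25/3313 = 25/3313 = 0.01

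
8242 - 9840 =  - 1598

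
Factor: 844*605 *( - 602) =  - 307393240 = - 2^3*5^1*7^1*11^2* 43^1*211^1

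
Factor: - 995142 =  - 2^1*3^1*165857^1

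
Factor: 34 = 2^1 * 17^1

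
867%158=77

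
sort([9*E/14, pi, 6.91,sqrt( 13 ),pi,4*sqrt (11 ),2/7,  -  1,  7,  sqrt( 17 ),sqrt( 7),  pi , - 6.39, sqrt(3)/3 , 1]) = [ -6.39 ,-1,2/7,sqrt(3) /3,  1,  9*E/14,sqrt(7),pi,pi, pi , sqrt(13 ),sqrt(17), 6.91,7, 4*sqrt ( 11) ] 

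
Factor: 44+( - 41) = 3  =  3^1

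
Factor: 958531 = 7^1*19^1 * 7207^1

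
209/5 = 41 + 4/5 = 41.80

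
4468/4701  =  4468/4701= 0.95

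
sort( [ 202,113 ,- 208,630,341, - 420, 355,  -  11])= [ - 420, - 208, - 11 , 113, 202, 341,355,  630] 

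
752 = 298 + 454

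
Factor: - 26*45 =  - 1170 = - 2^1 * 3^2*5^1*13^1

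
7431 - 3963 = 3468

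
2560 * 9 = 23040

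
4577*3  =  13731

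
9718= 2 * 4859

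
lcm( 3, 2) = 6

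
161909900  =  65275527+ 96634373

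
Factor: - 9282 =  - 2^1*3^1*7^1*13^1*17^1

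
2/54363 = 2/54363= 0.00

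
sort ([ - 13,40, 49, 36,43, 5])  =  [ - 13 , 5, 36, 40,43,  49 ]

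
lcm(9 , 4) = 36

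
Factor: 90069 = 3^1 *7^1*4289^1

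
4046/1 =4046 =4046.00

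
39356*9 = 354204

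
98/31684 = 49/15842   =  0.00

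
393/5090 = 393/5090 =0.08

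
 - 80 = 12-92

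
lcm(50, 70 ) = 350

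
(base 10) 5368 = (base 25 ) 8EI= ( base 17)119d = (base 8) 12370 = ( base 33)4UM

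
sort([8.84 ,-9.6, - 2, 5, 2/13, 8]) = [ - 9.6, - 2, 2/13, 5,8, 8.84]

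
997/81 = 997/81 = 12.31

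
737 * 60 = 44220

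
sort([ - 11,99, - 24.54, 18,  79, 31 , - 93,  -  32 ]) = [- 93, - 32, - 24.54,- 11, 18, 31  ,  79,99]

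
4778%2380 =18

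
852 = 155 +697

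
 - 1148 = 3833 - 4981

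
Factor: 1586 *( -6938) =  - 2^2*13^1*61^1*3469^1 = - 11003668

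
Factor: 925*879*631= 513050325 = 3^1*5^2*37^1*293^1 * 631^1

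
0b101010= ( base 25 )1h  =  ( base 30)1C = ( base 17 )28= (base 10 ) 42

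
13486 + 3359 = 16845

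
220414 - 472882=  -252468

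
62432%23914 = 14604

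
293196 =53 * 5532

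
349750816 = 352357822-2607006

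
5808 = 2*2904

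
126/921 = 42/307 = 0.14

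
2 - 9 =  - 7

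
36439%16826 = 2787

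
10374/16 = 648 + 3/8 = 648.38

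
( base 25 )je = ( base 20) 149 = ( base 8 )751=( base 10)489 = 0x1E9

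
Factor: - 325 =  - 5^2 * 13^1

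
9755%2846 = 1217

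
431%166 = 99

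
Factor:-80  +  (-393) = -11^1*43^1 =- 473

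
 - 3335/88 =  - 38 + 9/88 = - 37.90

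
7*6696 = 46872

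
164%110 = 54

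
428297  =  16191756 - 15763459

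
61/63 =61/63 = 0.97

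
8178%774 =438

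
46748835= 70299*665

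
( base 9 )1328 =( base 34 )TC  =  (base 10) 998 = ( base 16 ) 3E6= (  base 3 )1100222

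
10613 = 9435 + 1178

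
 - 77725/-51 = 1524+1/51 = 1524.02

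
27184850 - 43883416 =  - 16698566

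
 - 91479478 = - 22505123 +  -68974355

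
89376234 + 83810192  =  173186426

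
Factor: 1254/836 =3/2 = 2^ (- 1)*3^1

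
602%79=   49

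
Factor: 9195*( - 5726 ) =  - 52650570  =  -  2^1*3^1 * 5^1*7^1*409^1*613^1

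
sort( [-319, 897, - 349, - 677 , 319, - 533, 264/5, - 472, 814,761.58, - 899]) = [ - 899 , - 677, - 533 ,  -  472, - 349, - 319, 264/5,319 , 761.58, 814,  897 ] 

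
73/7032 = 73/7032 = 0.01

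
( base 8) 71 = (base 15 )3C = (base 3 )2010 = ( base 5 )212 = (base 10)57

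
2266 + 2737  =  5003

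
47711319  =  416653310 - 368941991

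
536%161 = 53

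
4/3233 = 4/3233 = 0.00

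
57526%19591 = 18344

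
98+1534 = 1632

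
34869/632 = 34869/632 = 55.17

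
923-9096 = -8173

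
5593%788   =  77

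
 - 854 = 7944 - 8798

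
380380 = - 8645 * ( - 44)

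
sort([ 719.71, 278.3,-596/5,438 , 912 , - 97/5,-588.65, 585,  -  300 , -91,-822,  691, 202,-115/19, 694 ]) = [ - 822, -588.65, - 300,- 596/5, - 91,- 97/5,-115/19, 202,278.3, 438, 585,691,694,  719.71,912]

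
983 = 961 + 22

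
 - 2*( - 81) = 162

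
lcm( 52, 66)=1716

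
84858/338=42429/169 =251.06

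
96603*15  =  1449045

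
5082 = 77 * 66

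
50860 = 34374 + 16486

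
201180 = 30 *6706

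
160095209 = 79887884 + 80207325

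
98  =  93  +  5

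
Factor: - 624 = - 2^4*3^1*13^1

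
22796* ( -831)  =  - 18943476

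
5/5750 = 1/1150 = 0.00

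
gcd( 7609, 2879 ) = 1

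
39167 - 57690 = -18523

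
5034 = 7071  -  2037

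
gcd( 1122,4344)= 6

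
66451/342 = 194+ 103/342 = 194.30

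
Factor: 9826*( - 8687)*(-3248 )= 277244284576 = 2^5*7^2*17^4*29^1*73^1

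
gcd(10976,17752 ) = 56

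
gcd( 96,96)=96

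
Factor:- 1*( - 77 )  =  7^1*  11^1 = 77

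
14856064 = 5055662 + 9800402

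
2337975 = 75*31173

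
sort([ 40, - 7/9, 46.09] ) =[ - 7/9,40,46.09]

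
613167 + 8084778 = 8697945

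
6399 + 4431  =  10830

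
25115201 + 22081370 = 47196571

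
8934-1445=7489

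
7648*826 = 6317248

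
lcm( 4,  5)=20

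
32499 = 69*471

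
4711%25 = 11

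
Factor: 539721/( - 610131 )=-179907/203377 = - 3^1*7^1 * 13^1 * 29^( - 1) *659^1 * 7013^( - 1 )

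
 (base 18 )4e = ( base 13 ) 68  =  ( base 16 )56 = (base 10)86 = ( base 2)1010110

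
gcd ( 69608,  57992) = 88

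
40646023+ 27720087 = 68366110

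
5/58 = 5/58 = 0.09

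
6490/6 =1081 + 2/3 = 1081.67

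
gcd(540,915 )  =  15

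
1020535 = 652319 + 368216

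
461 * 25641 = 11820501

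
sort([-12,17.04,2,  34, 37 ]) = [ - 12 , 2, 17.04, 34,  37]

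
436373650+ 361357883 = 797731533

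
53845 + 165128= 218973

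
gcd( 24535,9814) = 4907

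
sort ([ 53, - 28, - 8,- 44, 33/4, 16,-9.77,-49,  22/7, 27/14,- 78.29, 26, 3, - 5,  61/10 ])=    [ - 78.29, - 49 , - 44,-28, - 9.77 , - 8, - 5,  27/14,  3,  22/7, 61/10,  33/4,  16,26  ,  53 ]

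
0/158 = 0 =0.00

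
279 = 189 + 90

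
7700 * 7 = 53900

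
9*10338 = 93042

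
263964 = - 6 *( - 43994 )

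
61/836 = 61/836 = 0.07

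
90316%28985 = 3361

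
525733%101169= 19888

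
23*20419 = 469637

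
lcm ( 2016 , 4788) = 38304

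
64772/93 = 696 +44/93 = 696.47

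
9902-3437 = 6465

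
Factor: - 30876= - 2^2*3^1*31^1 * 83^1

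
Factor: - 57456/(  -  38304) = 3/2 = 2^( - 1 )*3^1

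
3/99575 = 3/99575 = 0.00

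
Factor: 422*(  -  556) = -2^3*139^1*211^1 = - 234632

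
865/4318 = 865/4318 = 0.20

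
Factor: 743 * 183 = 3^1*61^1*743^1 = 135969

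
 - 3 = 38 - 41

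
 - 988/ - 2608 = 247/652 = 0.38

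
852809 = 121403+731406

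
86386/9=86386/9 = 9598.44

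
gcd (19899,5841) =99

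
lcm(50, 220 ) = 1100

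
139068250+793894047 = 932962297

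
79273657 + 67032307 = 146305964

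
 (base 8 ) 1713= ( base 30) 12b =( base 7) 2555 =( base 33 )te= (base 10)971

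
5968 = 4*1492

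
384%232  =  152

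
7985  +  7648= 15633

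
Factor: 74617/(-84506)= - 83/94 = -  2^ ( - 1 )*47^(  -  1 )*83^1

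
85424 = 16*5339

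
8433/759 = 2811/253= 11.11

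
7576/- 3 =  - 7576/3 = -2525.33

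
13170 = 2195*6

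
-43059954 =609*(-70706)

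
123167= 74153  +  49014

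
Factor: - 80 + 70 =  - 2^1*5^1 =- 10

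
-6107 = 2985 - 9092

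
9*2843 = 25587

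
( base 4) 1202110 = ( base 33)5PM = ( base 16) 1894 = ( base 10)6292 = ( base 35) 54r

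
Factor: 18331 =23^1*797^1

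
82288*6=493728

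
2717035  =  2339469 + 377566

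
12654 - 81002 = - 68348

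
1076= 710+366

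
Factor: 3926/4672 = 1963/2336= 2^ (-5 )*13^1*73^( - 1 )*151^1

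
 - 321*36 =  - 11556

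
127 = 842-715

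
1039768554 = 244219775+795548779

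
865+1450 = 2315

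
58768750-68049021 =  - 9280271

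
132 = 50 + 82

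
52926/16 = 26463/8 = 3307.88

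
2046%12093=2046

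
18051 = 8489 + 9562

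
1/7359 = 1/7359 = 0.00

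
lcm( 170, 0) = 0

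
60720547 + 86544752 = 147265299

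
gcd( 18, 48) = 6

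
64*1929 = 123456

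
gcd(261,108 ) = 9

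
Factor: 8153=31^1*263^1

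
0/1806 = 0 = 0.00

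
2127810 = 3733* 570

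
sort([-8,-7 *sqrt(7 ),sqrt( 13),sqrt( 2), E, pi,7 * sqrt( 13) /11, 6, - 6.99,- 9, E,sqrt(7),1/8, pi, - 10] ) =[  -  7 * sqrt(7), - 10,- 9,-8,-6.99, 1/8,sqrt ( 2),7*sqrt( 13)/11, sqrt(  7), E, E,pi,pi, sqrt (13 ),6] 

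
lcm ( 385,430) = 33110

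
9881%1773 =1016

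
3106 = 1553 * 2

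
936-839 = 97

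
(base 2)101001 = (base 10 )41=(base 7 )56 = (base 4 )221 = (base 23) 1I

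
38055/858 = 44 + 101/286 = 44.35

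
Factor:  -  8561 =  - 7^1 * 1223^1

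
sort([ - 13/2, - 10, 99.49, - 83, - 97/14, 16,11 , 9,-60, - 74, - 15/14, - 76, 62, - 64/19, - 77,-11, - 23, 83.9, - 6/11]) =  [ - 83,- 77, - 76, - 74, - 60, - 23, - 11, - 10, - 97/14, - 13/2 , - 64/19,-15/14, - 6/11 , 9, 11, 16 , 62,  83.9 , 99.49 ] 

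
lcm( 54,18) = 54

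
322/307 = 322/307 = 1.05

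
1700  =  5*340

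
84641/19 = 84641/19 = 4454.79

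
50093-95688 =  - 45595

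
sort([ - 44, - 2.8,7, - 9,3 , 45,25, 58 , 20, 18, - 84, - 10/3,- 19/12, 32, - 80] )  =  [  -  84, - 80,-44, - 9, - 10/3, -2.8, - 19/12 , 3,  7,18,20, 25,32,  45,58 ]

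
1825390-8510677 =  - 6685287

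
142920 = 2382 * 60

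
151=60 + 91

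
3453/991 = 3453/991 = 3.48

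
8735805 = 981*8905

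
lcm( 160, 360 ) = 1440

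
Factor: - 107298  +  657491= 550193=7^1*53^1*1483^1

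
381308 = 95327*4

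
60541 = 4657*13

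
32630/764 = 42 + 271/382 = 42.71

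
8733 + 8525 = 17258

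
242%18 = 8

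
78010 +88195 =166205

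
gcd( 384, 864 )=96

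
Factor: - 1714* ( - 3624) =6211536 = 2^4 *3^1*151^1*857^1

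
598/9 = 598/9 = 66.44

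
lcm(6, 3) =6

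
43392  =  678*64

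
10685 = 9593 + 1092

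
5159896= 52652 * 98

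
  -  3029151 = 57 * ( - 53143) 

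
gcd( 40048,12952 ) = 8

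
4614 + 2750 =7364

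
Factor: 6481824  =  2^5*3^1*251^1*269^1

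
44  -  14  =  30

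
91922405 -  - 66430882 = 158353287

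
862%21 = 1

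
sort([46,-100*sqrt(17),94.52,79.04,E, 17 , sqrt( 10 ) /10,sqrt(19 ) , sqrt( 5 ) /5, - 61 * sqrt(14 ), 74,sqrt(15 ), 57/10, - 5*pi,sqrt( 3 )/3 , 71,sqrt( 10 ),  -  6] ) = [ - 100*sqrt( 17),-61*sqrt(14) , - 5*pi , - 6, sqrt(10 ) /10,sqrt( 5 )/5, sqrt( 3 ) /3,  E, sqrt( 10), sqrt(15), sqrt( 19),57/10 , 17, 46, 71 , 74,79.04, 94.52 ]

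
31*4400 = 136400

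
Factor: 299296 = 2^5*47^1*199^1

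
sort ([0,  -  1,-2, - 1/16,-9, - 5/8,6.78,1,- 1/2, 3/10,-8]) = [ - 9, - 8, - 2, - 1, - 5/8,-1/2,-1/16,0, 3/10 , 1, 6.78]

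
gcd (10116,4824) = 36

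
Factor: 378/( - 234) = -21/13 = - 3^1*7^1*13^( - 1)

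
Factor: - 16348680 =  -2^3*3^2*5^1*45413^1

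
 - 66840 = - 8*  8355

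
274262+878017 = 1152279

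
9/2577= 3/859  =  0.00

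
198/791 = 198/791 = 0.25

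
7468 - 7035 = 433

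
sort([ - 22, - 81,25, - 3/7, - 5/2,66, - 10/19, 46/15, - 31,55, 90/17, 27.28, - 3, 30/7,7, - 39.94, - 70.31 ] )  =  [ - 81, - 70.31,-39.94, -31 , - 22, - 3, - 5/2 , - 10/19, - 3/7,46/15,  30/7,90/17, 7, 25,  27.28 , 55,66 ]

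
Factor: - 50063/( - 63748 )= 2^( - 2 )*13^1 *3851^1 * 15937^(- 1)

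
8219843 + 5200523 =13420366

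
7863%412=35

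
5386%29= 21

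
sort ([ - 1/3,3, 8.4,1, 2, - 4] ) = [ - 4, - 1/3,1,2,  3,8.4 ] 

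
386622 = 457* 846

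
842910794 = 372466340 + 470444454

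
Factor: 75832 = 2^3*9479^1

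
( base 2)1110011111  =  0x39f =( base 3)1021100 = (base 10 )927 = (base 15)41C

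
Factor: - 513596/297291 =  - 2^2*3^ ( - 1)*41^(  -  1)*2417^( - 1)*128399^1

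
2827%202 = 201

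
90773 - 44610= 46163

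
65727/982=65727/982 = 66.93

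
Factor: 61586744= 2^3*109^1*70627^1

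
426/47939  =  426/47939 = 0.01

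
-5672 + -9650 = - 15322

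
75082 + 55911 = 130993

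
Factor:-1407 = -3^1*7^1*67^1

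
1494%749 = 745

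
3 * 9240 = 27720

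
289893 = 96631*3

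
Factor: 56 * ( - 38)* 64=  - 2^10*7^1*19^1 = -  136192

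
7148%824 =556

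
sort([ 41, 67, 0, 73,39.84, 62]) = [ 0,39.84,  41, 62,67, 73]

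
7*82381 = 576667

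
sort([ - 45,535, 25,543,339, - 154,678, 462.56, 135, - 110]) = [-154,  -  110 ,-45, 25, 135, 339,462.56 , 535,543, 678]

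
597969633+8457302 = 606426935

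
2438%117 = 98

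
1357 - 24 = 1333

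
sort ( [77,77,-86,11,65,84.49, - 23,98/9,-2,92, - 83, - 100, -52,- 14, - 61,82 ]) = [ - 100,-86, - 83,  -  61, - 52, - 23, - 14 , - 2,98/9,11,65,77,77,82,84.49,92 ]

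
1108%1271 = 1108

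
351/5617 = 351/5617 = 0.06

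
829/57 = 829/57 = 14.54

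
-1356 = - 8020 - -6664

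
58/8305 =58/8305  =  0.01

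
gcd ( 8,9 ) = 1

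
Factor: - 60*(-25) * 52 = 78000= 2^4*3^1*5^3*13^1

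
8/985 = 8/985=   0.01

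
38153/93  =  410 + 23/93  =  410.25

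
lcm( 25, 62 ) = 1550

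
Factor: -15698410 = - 2^1*5^1*7^1*13^2*1327^1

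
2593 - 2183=410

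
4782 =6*797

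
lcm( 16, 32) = 32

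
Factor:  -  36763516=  - 2^2*71^1*129449^1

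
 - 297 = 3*( - 99)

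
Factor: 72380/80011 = 2^2*5^1*7^1*11^1*29^( - 1)* 31^( - 1)*47^1*89^ (  -  1) 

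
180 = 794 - 614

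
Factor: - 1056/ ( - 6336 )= 2^( - 1)*3^( - 1) = 1/6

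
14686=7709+6977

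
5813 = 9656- 3843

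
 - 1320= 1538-2858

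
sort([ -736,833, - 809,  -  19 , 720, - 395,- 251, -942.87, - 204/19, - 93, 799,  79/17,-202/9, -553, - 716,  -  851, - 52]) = [ - 942.87,  -  851, - 809, - 736, -716, - 553,-395,-251 , - 93 ,-52, - 202/9, - 19, - 204/19,79/17 , 720 , 799 , 833 ]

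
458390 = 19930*23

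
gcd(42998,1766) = 2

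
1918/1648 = 1 +135/824 = 1.16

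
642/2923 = 642/2923 = 0.22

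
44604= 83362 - 38758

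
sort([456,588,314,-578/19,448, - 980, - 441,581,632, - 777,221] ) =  [ - 980, - 777  , - 441, - 578/19, 221, 314,448, 456,581,588,632]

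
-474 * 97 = - 45978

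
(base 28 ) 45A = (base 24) 5GM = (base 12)1a9a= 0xcd6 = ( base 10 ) 3286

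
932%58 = 4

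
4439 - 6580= - 2141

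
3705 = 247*15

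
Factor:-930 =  - 2^1*3^1*5^1*31^1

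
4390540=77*57020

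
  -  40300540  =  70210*( - 574)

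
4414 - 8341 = - 3927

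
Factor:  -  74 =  -2^1 * 37^1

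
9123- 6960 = 2163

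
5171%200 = 171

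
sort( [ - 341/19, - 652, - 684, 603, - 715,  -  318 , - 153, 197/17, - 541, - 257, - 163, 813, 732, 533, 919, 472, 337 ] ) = [ - 715, - 684, - 652, - 541, - 318,  -  257, - 163, - 153, - 341/19,197/17,337,  472,  533, 603,732, 813, 919]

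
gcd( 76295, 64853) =1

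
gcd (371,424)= 53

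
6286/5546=1 + 370/2773 = 1.13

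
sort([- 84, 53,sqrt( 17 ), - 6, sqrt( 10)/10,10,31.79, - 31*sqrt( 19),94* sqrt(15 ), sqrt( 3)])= [ -31*sqrt ( 19 ) , - 84, - 6, sqrt( 10 ) /10,sqrt( 3 ), sqrt( 17 ) , 10,31.79,  53,  94 * sqrt( 15) ] 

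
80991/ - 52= - 80991/52  =  - 1557.52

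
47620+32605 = 80225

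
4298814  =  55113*78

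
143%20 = 3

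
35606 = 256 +35350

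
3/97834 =3/97834  =  0.00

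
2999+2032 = 5031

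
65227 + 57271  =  122498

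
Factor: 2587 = 13^1 * 199^1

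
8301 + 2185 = 10486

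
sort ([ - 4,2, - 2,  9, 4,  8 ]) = [ - 4, - 2 , 2, 4, 8,  9 ]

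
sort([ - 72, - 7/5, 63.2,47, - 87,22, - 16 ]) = [ - 87, - 72, - 16, - 7/5 , 22, 47,63.2]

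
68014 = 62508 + 5506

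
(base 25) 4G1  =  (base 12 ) 1819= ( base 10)2901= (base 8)5525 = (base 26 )47F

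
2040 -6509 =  - 4469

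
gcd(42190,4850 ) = 10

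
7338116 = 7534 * 974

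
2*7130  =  14260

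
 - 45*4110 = - 184950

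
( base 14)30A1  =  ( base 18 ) 17f3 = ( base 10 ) 8373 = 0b10000010110101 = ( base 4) 2002311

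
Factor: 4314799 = 41^1* 105239^1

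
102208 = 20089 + 82119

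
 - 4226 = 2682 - 6908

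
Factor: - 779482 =-2^1 * 11^2 *3221^1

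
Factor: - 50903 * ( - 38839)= 109^1*467^1 *38839^1 = 1977021617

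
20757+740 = 21497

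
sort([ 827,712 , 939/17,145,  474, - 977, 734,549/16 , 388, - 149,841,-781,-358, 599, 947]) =[ -977 , - 781, - 358, - 149, 549/16, 939/17,145,388,474,  599,712,734, 827,841, 947]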